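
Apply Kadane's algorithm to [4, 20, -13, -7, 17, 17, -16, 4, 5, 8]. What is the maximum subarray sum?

Using Kadane's algorithm on [4, 20, -13, -7, 17, 17, -16, 4, 5, 8]:

Scanning through the array:
Position 1 (value 20): max_ending_here = 24, max_so_far = 24
Position 2 (value -13): max_ending_here = 11, max_so_far = 24
Position 3 (value -7): max_ending_here = 4, max_so_far = 24
Position 4 (value 17): max_ending_here = 21, max_so_far = 24
Position 5 (value 17): max_ending_here = 38, max_so_far = 38
Position 6 (value -16): max_ending_here = 22, max_so_far = 38
Position 7 (value 4): max_ending_here = 26, max_so_far = 38
Position 8 (value 5): max_ending_here = 31, max_so_far = 38
Position 9 (value 8): max_ending_here = 39, max_so_far = 39

Maximum subarray: [4, 20, -13, -7, 17, 17, -16, 4, 5, 8]
Maximum sum: 39

The maximum subarray is [4, 20, -13, -7, 17, 17, -16, 4, 5, 8] with sum 39. This subarray runs from index 0 to index 9.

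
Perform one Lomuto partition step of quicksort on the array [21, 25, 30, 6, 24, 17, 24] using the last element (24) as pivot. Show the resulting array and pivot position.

Lomuto partition with pivot = 24:

Initial array: [21, 25, 30, 6, 24, 17, 24]

arr[0]=21 <= 24: swap with position 0, array becomes [21, 25, 30, 6, 24, 17, 24]
arr[1]=25 > 24: no swap
arr[2]=30 > 24: no swap
arr[3]=6 <= 24: swap with position 1, array becomes [21, 6, 30, 25, 24, 17, 24]
arr[4]=24 <= 24: swap with position 2, array becomes [21, 6, 24, 25, 30, 17, 24]
arr[5]=17 <= 24: swap with position 3, array becomes [21, 6, 24, 17, 30, 25, 24]

Place pivot at position 4: [21, 6, 24, 17, 24, 25, 30]
Pivot position: 4

After partitioning with pivot 24, the array becomes [21, 6, 24, 17, 24, 25, 30]. The pivot is placed at index 4. All elements to the left of the pivot are <= 24, and all elements to the right are > 24.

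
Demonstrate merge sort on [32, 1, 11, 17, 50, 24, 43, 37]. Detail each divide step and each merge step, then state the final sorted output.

Merge sort trace:

Split: [32, 1, 11, 17, 50, 24, 43, 37] -> [32, 1, 11, 17] and [50, 24, 43, 37]
  Split: [32, 1, 11, 17] -> [32, 1] and [11, 17]
    Split: [32, 1] -> [32] and [1]
    Merge: [32] + [1] -> [1, 32]
    Split: [11, 17] -> [11] and [17]
    Merge: [11] + [17] -> [11, 17]
  Merge: [1, 32] + [11, 17] -> [1, 11, 17, 32]
  Split: [50, 24, 43, 37] -> [50, 24] and [43, 37]
    Split: [50, 24] -> [50] and [24]
    Merge: [50] + [24] -> [24, 50]
    Split: [43, 37] -> [43] and [37]
    Merge: [43] + [37] -> [37, 43]
  Merge: [24, 50] + [37, 43] -> [24, 37, 43, 50]
Merge: [1, 11, 17, 32] + [24, 37, 43, 50] -> [1, 11, 17, 24, 32, 37, 43, 50]

Final sorted array: [1, 11, 17, 24, 32, 37, 43, 50]

The merge sort proceeds by recursively splitting the array and merging sorted halves.
After all merges, the sorted array is [1, 11, 17, 24, 32, 37, 43, 50].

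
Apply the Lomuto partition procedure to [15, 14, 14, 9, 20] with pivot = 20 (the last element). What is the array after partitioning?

Lomuto partition with pivot = 20:

Initial array: [15, 14, 14, 9, 20]

arr[0]=15 <= 20: swap with position 0, array becomes [15, 14, 14, 9, 20]
arr[1]=14 <= 20: swap with position 1, array becomes [15, 14, 14, 9, 20]
arr[2]=14 <= 20: swap with position 2, array becomes [15, 14, 14, 9, 20]
arr[3]=9 <= 20: swap with position 3, array becomes [15, 14, 14, 9, 20]

Place pivot at position 4: [15, 14, 14, 9, 20]
Pivot position: 4

After partitioning with pivot 20, the array becomes [15, 14, 14, 9, 20]. The pivot is placed at index 4. All elements to the left of the pivot are <= 20, and all elements to the right are > 20.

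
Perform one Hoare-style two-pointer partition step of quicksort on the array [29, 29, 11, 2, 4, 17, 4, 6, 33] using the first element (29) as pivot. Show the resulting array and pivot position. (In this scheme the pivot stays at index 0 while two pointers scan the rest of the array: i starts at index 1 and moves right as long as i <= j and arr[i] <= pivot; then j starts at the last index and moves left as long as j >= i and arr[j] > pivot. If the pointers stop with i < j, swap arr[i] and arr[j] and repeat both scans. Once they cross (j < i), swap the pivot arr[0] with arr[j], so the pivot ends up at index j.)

Hoare-style two-pointer partition with pivot = 29:

Initial array: [29, 29, 11, 2, 4, 17, 4, 6, 33]

Pointers start at i = 1, j = 8.
i ends at 8, j ends at 7: the pointers have crossed (j < i), so scanning stops.

Swap pivot arr[0] with arr[7] to place pivot at position 7: [6, 29, 11, 2, 4, 17, 4, 29, 33]
Pivot position: 7

After partitioning with pivot 29, the array becomes [6, 29, 11, 2, 4, 17, 4, 29, 33]. The pivot is placed at index 7. All elements to the left of the pivot are <= 29, and all elements to the right are > 29.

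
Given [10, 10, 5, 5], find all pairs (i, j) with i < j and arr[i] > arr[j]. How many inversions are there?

Finding inversions in [10, 10, 5, 5]:

(0, 2): arr[0]=10 > arr[2]=5
(0, 3): arr[0]=10 > arr[3]=5
(1, 2): arr[1]=10 > arr[2]=5
(1, 3): arr[1]=10 > arr[3]=5

Total inversions: 4

The array has 4 inversion(s): (0,2), (0,3), (1,2), (1,3). Each pair (i,j) satisfies i < j and arr[i] > arr[j].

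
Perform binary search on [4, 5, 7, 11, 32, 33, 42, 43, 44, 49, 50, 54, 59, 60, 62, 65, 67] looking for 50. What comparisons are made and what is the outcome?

Binary search for 50 in [4, 5, 7, 11, 32, 33, 42, 43, 44, 49, 50, 54, 59, 60, 62, 65, 67]:

lo=0, hi=16, mid=8, arr[mid]=44 -> 44 < 50, search right half
lo=9, hi=16, mid=12, arr[mid]=59 -> 59 > 50, search left half
lo=9, hi=11, mid=10, arr[mid]=50 -> Found target at index 10!

Binary search finds 50 at index 10 after 3 comparisons. The search repeatedly halves the search space by comparing with the middle element.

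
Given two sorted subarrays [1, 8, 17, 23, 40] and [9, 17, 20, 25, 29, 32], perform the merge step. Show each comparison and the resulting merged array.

Merging process:

Compare 1 vs 9: take 1 from left. Merged: [1]
Compare 8 vs 9: take 8 from left. Merged: [1, 8]
Compare 17 vs 9: take 9 from right. Merged: [1, 8, 9]
Compare 17 vs 17: take 17 from left. Merged: [1, 8, 9, 17]
Compare 23 vs 17: take 17 from right. Merged: [1, 8, 9, 17, 17]
Compare 23 vs 20: take 20 from right. Merged: [1, 8, 9, 17, 17, 20]
Compare 23 vs 25: take 23 from left. Merged: [1, 8, 9, 17, 17, 20, 23]
Compare 40 vs 25: take 25 from right. Merged: [1, 8, 9, 17, 17, 20, 23, 25]
Compare 40 vs 29: take 29 from right. Merged: [1, 8, 9, 17, 17, 20, 23, 25, 29]
Compare 40 vs 32: take 32 from right. Merged: [1, 8, 9, 17, 17, 20, 23, 25, 29, 32]
Append remaining from left: [40]. Merged: [1, 8, 9, 17, 17, 20, 23, 25, 29, 32, 40]

Final merged array: [1, 8, 9, 17, 17, 20, 23, 25, 29, 32, 40]
Total comparisons: 10

The merged array is [1, 8, 9, 17, 17, 20, 23, 25, 29, 32, 40], requiring 10 comparisons. The merge step runs in O(n) time where n is the total number of elements.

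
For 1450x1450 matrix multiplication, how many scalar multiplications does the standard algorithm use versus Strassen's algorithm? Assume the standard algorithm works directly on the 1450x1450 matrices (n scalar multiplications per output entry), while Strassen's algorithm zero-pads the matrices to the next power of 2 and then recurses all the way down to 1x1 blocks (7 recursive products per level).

Matrix multiplication for 1450x1450 matrices:

Strassen's algorithm requires power-of-2 dimensions. Pad 1450x1450 to 2048x2048 (next power of 2).

Standard algorithm: 1450^3 = 3048625000 multiplications
Strassen's algorithm: 7^(log2(2048)) = 7^11 = 1977326743 multiplications
Savings: 3048625000 - 1977326743 = 1071298257 multiplications

Standard: 3048625000 multiplications (1450^3). Strassen: 1977326743 multiplications (7^11, after padding to 2048x2048). Strassen reduces 8 recursive multiplications to 7 at each level.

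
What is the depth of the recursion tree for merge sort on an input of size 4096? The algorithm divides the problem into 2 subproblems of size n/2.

For divide and conquer with division factor 2:

Problem sizes at each level:
Level 0: 4096
Level 1: 2048
Level 2: 1024
Level 3: 512
Level 4: 256
Level 5: 128
Level 6: 64
Level 7: 32
Level 8: 16
Level 9: 8
Level 10: 4
Level 11: 2
Level 12: 1

The root is level 0 and the size-1 base case is level 12 (the tree spans levels 0 through 12, i.e. 13 levels counting the root), so the depth is the number of divisions: log_2(4096) = 12

The recursion tree depth is log_2(4096) = 12. At each level, the problem size is divided by 2, so it takes 12 divisions to reduce to a base case of size 1. The algorithm makes 2 recursive calls at each level.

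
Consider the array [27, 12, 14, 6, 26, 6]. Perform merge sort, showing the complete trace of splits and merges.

Merge sort trace:

Split: [27, 12, 14, 6, 26, 6] -> [27, 12, 14] and [6, 26, 6]
  Split: [27, 12, 14] -> [27] and [12, 14]
    Split: [12, 14] -> [12] and [14]
    Merge: [12] + [14] -> [12, 14]
  Merge: [27] + [12, 14] -> [12, 14, 27]
  Split: [6, 26, 6] -> [6] and [26, 6]
    Split: [26, 6] -> [26] and [6]
    Merge: [26] + [6] -> [6, 26]
  Merge: [6] + [6, 26] -> [6, 6, 26]
Merge: [12, 14, 27] + [6, 6, 26] -> [6, 6, 12, 14, 26, 27]

Final sorted array: [6, 6, 12, 14, 26, 27]

The merge sort proceeds by recursively splitting the array and merging sorted halves.
After all merges, the sorted array is [6, 6, 12, 14, 26, 27].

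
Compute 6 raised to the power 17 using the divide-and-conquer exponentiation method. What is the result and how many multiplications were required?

Computing 6^17 by squaring (build up from 6^1; each line after the first costs one multiplication):

6^1 = 6
6^2 = (6^1)^2 = 6^2 = 36
6^4 = (6^2)^2 = 36^2 = 1296
6^8 = (6^4)^2 = 1296^2 = 1679616
6^16 = (6^8)^2 = 1679616^2 = 2821109907456
6^17 = 6 * 6^16 = 6 * 2821109907456 = 16926659444736

Result: 16926659444736
Multiplications needed: 5 (5 lines after 6^1)

6^17 = 16926659444736. Using exponentiation by squaring, this requires 5 multiplications. The key idea: if the exponent is even, square the half-power; if odd, multiply by the base once.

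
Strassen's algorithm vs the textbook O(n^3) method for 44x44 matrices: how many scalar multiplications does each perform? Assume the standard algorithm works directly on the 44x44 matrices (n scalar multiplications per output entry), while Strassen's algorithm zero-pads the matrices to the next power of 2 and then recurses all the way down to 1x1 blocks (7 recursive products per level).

Matrix multiplication for 44x44 matrices:

Strassen's algorithm requires power-of-2 dimensions. Pad 44x44 to 64x64 (next power of 2).

Standard algorithm: 44^3 = 85184 multiplications
Strassen's algorithm: 7^(log2(64)) = 7^6 = 117649 multiplications
Difference: 85184 - 117649 = -32465 (Strassen uses MORE here due to padding overhead — for small or just-over-power-of-2 n, padding can outweigh the per-level savings)

Standard: 85184 multiplications (44^3). Strassen: 117649 multiplications (7^6, after padding to 64x64). Strassen reduces 8 recursive multiplications to 7 at each level.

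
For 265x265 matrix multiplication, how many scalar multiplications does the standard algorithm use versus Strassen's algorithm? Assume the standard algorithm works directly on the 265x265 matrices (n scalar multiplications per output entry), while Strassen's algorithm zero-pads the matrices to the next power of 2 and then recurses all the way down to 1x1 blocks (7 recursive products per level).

Matrix multiplication for 265x265 matrices:

Strassen's algorithm requires power-of-2 dimensions. Pad 265x265 to 512x512 (next power of 2).

Standard algorithm: 265^3 = 18609625 multiplications
Strassen's algorithm: 7^(log2(512)) = 7^9 = 40353607 multiplications
Difference: 18609625 - 40353607 = -21743982 (Strassen uses MORE here due to padding overhead — for small or just-over-power-of-2 n, padding can outweigh the per-level savings)

Standard: 18609625 multiplications (265^3). Strassen: 40353607 multiplications (7^9, after padding to 512x512). Strassen reduces 8 recursive multiplications to 7 at each level.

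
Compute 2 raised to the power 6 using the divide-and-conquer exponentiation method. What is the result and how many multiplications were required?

Computing 2^6 by squaring (build up from 2^1; each line after the first costs one multiplication):

2^1 = 2
2^2 = (2^1)^2 = 2^2 = 4
2^3 = 2 * 2^2 = 2 * 4 = 8
2^6 = (2^3)^2 = 8^2 = 64

Result: 64
Multiplications needed: 3 (3 lines after 2^1)

2^6 = 64. Using exponentiation by squaring, this requires 3 multiplications. The key idea: if the exponent is even, square the half-power; if odd, multiply by the base once.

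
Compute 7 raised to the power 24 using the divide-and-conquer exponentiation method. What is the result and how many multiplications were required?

Computing 7^24 by squaring (build up from 7^1; each line after the first costs one multiplication):

7^1 = 7
7^2 = (7^1)^2 = 7^2 = 49
7^3 = 7 * 7^2 = 7 * 49 = 343
7^6 = (7^3)^2 = 343^2 = 117649
7^12 = (7^6)^2 = 117649^2 = 13841287201
7^24 = (7^12)^2 = 13841287201^2 = 191581231380566414401

Result: 191581231380566414401
Multiplications needed: 5 (5 lines after 7^1)

7^24 = 191581231380566414401. Using exponentiation by squaring, this requires 5 multiplications. The key idea: if the exponent is even, square the half-power; if odd, multiply by the base once.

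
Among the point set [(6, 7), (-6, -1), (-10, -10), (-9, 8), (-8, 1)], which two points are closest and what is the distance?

Computing all pairwise distances among 5 points:

d((6, 7), (-6, -1)) = 14.4222
d((6, 7), (-10, -10)) = 23.3452
d((6, 7), (-9, 8)) = 15.0333
d((6, 7), (-8, 1)) = 15.2315
d((-6, -1), (-10, -10)) = 9.8489
d((-6, -1), (-9, 8)) = 9.4868
d((-6, -1), (-8, 1)) = 2.8284 <-- minimum
d((-10, -10), (-9, 8)) = 18.0278
d((-10, -10), (-8, 1)) = 11.1803
d((-9, 8), (-8, 1)) = 7.0711

Closest pair: (-6, -1) and (-8, 1) with distance 2.8284

The closest pair is (-6, -1) and (-8, 1) with Euclidean distance 2.8284. For 5 points, brute-force pairwise comparison is shown above. For large n, the divide-and-conquer algorithm (sort by x, recurse on halves, check the dividing strip) achieves O(n log n).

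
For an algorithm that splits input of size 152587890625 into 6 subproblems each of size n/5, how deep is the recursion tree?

For divide and conquer with division factor 5:

Problem sizes at each level:
Level 0: 152587890625
Level 1: 30517578125
Level 2: 6103515625
Level 3: 1220703125
Level 4: 244140625
Level 5: 48828125
Level 6: 9765625
Level 7: 1953125
Level 8: 390625
Level 9: 78125
Level 10: 15625
Level 11: 3125
Level 12: 625
Level 13: 125
Level 14: 25
Level 15: 5
Level 16: 1

The root is level 0 and the size-1 base case is level 16 (the tree spans levels 0 through 16, i.e. 17 levels counting the root), so the depth is the number of divisions: log_5(152587890625) = 16

The recursion tree depth is log_5(152587890625) = 16. At each level, the problem size is divided by 5, so it takes 16 divisions to reduce to a base case of size 1. The algorithm makes 6 recursive calls at each level.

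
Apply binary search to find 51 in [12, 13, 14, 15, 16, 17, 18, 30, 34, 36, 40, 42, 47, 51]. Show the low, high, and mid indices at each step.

Binary search for 51 in [12, 13, 14, 15, 16, 17, 18, 30, 34, 36, 40, 42, 47, 51]:

lo=0, hi=13, mid=6, arr[mid]=18 -> 18 < 51, search right half
lo=7, hi=13, mid=10, arr[mid]=40 -> 40 < 51, search right half
lo=11, hi=13, mid=12, arr[mid]=47 -> 47 < 51, search right half
lo=13, hi=13, mid=13, arr[mid]=51 -> Found target at index 13!

Binary search finds 51 at index 13 after 4 comparisons. The search repeatedly halves the search space by comparing with the middle element.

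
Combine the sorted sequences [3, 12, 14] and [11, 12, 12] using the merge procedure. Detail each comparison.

Merging process:

Compare 3 vs 11: take 3 from left. Merged: [3]
Compare 12 vs 11: take 11 from right. Merged: [3, 11]
Compare 12 vs 12: take 12 from left. Merged: [3, 11, 12]
Compare 14 vs 12: take 12 from right. Merged: [3, 11, 12, 12]
Compare 14 vs 12: take 12 from right. Merged: [3, 11, 12, 12, 12]
Append remaining from left: [14]. Merged: [3, 11, 12, 12, 12, 14]

Final merged array: [3, 11, 12, 12, 12, 14]
Total comparisons: 5

The merged array is [3, 11, 12, 12, 12, 14], requiring 5 comparisons. The merge step runs in O(n) time where n is the total number of elements.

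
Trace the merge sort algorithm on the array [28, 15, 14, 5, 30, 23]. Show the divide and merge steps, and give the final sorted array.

Merge sort trace:

Split: [28, 15, 14, 5, 30, 23] -> [28, 15, 14] and [5, 30, 23]
  Split: [28, 15, 14] -> [28] and [15, 14]
    Split: [15, 14] -> [15] and [14]
    Merge: [15] + [14] -> [14, 15]
  Merge: [28] + [14, 15] -> [14, 15, 28]
  Split: [5, 30, 23] -> [5] and [30, 23]
    Split: [30, 23] -> [30] and [23]
    Merge: [30] + [23] -> [23, 30]
  Merge: [5] + [23, 30] -> [5, 23, 30]
Merge: [14, 15, 28] + [5, 23, 30] -> [5, 14, 15, 23, 28, 30]

Final sorted array: [5, 14, 15, 23, 28, 30]

The merge sort proceeds by recursively splitting the array and merging sorted halves.
After all merges, the sorted array is [5, 14, 15, 23, 28, 30].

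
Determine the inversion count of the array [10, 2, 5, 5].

Finding inversions in [10, 2, 5, 5]:

(0, 1): arr[0]=10 > arr[1]=2
(0, 2): arr[0]=10 > arr[2]=5
(0, 3): arr[0]=10 > arr[3]=5

Total inversions: 3

The array has 3 inversion(s): (0,1), (0,2), (0,3). Each pair (i,j) satisfies i < j and arr[i] > arr[j].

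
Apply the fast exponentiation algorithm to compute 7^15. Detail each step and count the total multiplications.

Computing 7^15 by squaring (build up from 7^1; each line after the first costs one multiplication):

7^1 = 7
7^2 = (7^1)^2 = 7^2 = 49
7^3 = 7 * 7^2 = 7 * 49 = 343
7^6 = (7^3)^2 = 343^2 = 117649
7^7 = 7 * 7^6 = 7 * 117649 = 823543
7^14 = (7^7)^2 = 823543^2 = 678223072849
7^15 = 7 * 7^14 = 7 * 678223072849 = 4747561509943

Result: 4747561509943
Multiplications needed: 6 (6 lines after 7^1)

7^15 = 4747561509943. Using exponentiation by squaring, this requires 6 multiplications. The key idea: if the exponent is even, square the half-power; if odd, multiply by the base once.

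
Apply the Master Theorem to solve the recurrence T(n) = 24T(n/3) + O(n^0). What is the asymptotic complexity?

Master Theorem for T(n) = 24T(n/3) + O(n^0):

a = 24, b = 3, c = 0
log_b(a) = log_3(24) = 2.8928

Case 1: c = 0 < log_3(24) = 2.8928
T(n) = O(n^(log_3 24))

For T(n) = 24T(n/3) + O(n^0): log_3(24) = 2.8928. This is Case 1 of the Master Theorem (c < log_b(a), work dominated by leaves), giving O(n^(log_3 24)).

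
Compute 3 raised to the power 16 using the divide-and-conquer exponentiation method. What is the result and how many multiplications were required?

Computing 3^16 by squaring (build up from 3^1; each line after the first costs one multiplication):

3^1 = 3
3^2 = (3^1)^2 = 3^2 = 9
3^4 = (3^2)^2 = 9^2 = 81
3^8 = (3^4)^2 = 81^2 = 6561
3^16 = (3^8)^2 = 6561^2 = 43046721

Result: 43046721
Multiplications needed: 4 (4 lines after 3^1)

3^16 = 43046721. Using exponentiation by squaring, this requires 4 multiplications. The key idea: if the exponent is even, square the half-power; if odd, multiply by the base once.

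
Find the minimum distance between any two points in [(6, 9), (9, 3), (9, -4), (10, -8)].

Computing all pairwise distances among 4 points:

d((6, 9), (9, 3)) = 6.7082
d((6, 9), (9, -4)) = 13.3417
d((6, 9), (10, -8)) = 17.4642
d((9, 3), (9, -4)) = 7.0
d((9, 3), (10, -8)) = 11.0454
d((9, -4), (10, -8)) = 4.1231 <-- minimum

Closest pair: (9, -4) and (10, -8) with distance 4.1231

The closest pair is (9, -4) and (10, -8) with Euclidean distance 4.1231. For 4 points, brute-force pairwise comparison is shown above. For large n, the divide-and-conquer algorithm (sort by x, recurse on halves, check the dividing strip) achieves O(n log n).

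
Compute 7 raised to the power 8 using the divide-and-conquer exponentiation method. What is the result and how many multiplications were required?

Computing 7^8 by squaring (build up from 7^1; each line after the first costs one multiplication):

7^1 = 7
7^2 = (7^1)^2 = 7^2 = 49
7^4 = (7^2)^2 = 49^2 = 2401
7^8 = (7^4)^2 = 2401^2 = 5764801

Result: 5764801
Multiplications needed: 3 (3 lines after 7^1)

7^8 = 5764801. Using exponentiation by squaring, this requires 3 multiplications. The key idea: if the exponent is even, square the half-power; if odd, multiply by the base once.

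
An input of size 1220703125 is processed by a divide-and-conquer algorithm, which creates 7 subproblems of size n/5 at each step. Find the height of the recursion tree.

For divide and conquer with division factor 5:

Problem sizes at each level:
Level 0: 1220703125
Level 1: 244140625
Level 2: 48828125
Level 3: 9765625
Level 4: 1953125
Level 5: 390625
Level 6: 78125
Level 7: 15625
Level 8: 3125
Level 9: 625
Level 10: 125
Level 11: 25
Level 12: 5
Level 13: 1

The root is level 0 and the size-1 base case is level 13 (the tree spans levels 0 through 13, i.e. 14 levels counting the root), so the depth is the number of divisions: log_5(1220703125) = 13

The recursion tree depth is log_5(1220703125) = 13. At each level, the problem size is divided by 5, so it takes 13 divisions to reduce to a base case of size 1. The algorithm makes 7 recursive calls at each level.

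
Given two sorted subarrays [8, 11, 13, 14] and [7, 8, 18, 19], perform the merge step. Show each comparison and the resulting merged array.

Merging process:

Compare 8 vs 7: take 7 from right. Merged: [7]
Compare 8 vs 8: take 8 from left. Merged: [7, 8]
Compare 11 vs 8: take 8 from right. Merged: [7, 8, 8]
Compare 11 vs 18: take 11 from left. Merged: [7, 8, 8, 11]
Compare 13 vs 18: take 13 from left. Merged: [7, 8, 8, 11, 13]
Compare 14 vs 18: take 14 from left. Merged: [7, 8, 8, 11, 13, 14]
Append remaining from right: [18, 19]. Merged: [7, 8, 8, 11, 13, 14, 18, 19]

Final merged array: [7, 8, 8, 11, 13, 14, 18, 19]
Total comparisons: 6

The merged array is [7, 8, 8, 11, 13, 14, 18, 19], requiring 6 comparisons. The merge step runs in O(n) time where n is the total number of elements.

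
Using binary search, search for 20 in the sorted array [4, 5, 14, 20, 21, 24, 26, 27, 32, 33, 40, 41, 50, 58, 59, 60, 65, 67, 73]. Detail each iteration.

Binary search for 20 in [4, 5, 14, 20, 21, 24, 26, 27, 32, 33, 40, 41, 50, 58, 59, 60, 65, 67, 73]:

lo=0, hi=18, mid=9, arr[mid]=33 -> 33 > 20, search left half
lo=0, hi=8, mid=4, arr[mid]=21 -> 21 > 20, search left half
lo=0, hi=3, mid=1, arr[mid]=5 -> 5 < 20, search right half
lo=2, hi=3, mid=2, arr[mid]=14 -> 14 < 20, search right half
lo=3, hi=3, mid=3, arr[mid]=20 -> Found target at index 3!

Binary search finds 20 at index 3 after 5 comparisons. The search repeatedly halves the search space by comparing with the middle element.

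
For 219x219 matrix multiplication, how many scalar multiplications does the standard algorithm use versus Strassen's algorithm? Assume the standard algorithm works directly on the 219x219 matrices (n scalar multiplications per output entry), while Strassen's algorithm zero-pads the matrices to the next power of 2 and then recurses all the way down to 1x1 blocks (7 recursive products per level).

Matrix multiplication for 219x219 matrices:

Strassen's algorithm requires power-of-2 dimensions. Pad 219x219 to 256x256 (next power of 2).

Standard algorithm: 219^3 = 10503459 multiplications
Strassen's algorithm: 7^(log2(256)) = 7^8 = 5764801 multiplications
Savings: 10503459 - 5764801 = 4738658 multiplications

Standard: 10503459 multiplications (219^3). Strassen: 5764801 multiplications (7^8, after padding to 256x256). Strassen reduces 8 recursive multiplications to 7 at each level.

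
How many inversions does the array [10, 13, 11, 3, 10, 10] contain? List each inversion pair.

Finding inversions in [10, 13, 11, 3, 10, 10]:

(0, 3): arr[0]=10 > arr[3]=3
(1, 2): arr[1]=13 > arr[2]=11
(1, 3): arr[1]=13 > arr[3]=3
(1, 4): arr[1]=13 > arr[4]=10
(1, 5): arr[1]=13 > arr[5]=10
(2, 3): arr[2]=11 > arr[3]=3
(2, 4): arr[2]=11 > arr[4]=10
(2, 5): arr[2]=11 > arr[5]=10

Total inversions: 8

The array has 8 inversion(s): (0,3), (1,2), (1,3), (1,4), (1,5), (2,3), (2,4), (2,5). Each pair (i,j) satisfies i < j and arr[i] > arr[j].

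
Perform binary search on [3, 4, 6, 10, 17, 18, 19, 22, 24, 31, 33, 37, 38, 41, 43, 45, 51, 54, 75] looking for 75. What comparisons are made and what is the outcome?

Binary search for 75 in [3, 4, 6, 10, 17, 18, 19, 22, 24, 31, 33, 37, 38, 41, 43, 45, 51, 54, 75]:

lo=0, hi=18, mid=9, arr[mid]=31 -> 31 < 75, search right half
lo=10, hi=18, mid=14, arr[mid]=43 -> 43 < 75, search right half
lo=15, hi=18, mid=16, arr[mid]=51 -> 51 < 75, search right half
lo=17, hi=18, mid=17, arr[mid]=54 -> 54 < 75, search right half
lo=18, hi=18, mid=18, arr[mid]=75 -> Found target at index 18!

Binary search finds 75 at index 18 after 5 comparisons. The search repeatedly halves the search space by comparing with the middle element.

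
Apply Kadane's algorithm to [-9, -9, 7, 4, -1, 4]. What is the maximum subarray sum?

Using Kadane's algorithm on [-9, -9, 7, 4, -1, 4]:

Scanning through the array:
Position 1 (value -9): max_ending_here = -9, max_so_far = -9
Position 2 (value 7): max_ending_here = 7, max_so_far = 7
Position 3 (value 4): max_ending_here = 11, max_so_far = 11
Position 4 (value -1): max_ending_here = 10, max_so_far = 11
Position 5 (value 4): max_ending_here = 14, max_so_far = 14

Maximum subarray: [7, 4, -1, 4]
Maximum sum: 14

The maximum subarray is [7, 4, -1, 4] with sum 14. This subarray runs from index 2 to index 5.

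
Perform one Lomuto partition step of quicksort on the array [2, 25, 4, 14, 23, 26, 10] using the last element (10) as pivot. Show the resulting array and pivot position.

Lomuto partition with pivot = 10:

Initial array: [2, 25, 4, 14, 23, 26, 10]

arr[0]=2 <= 10: swap with position 0, array becomes [2, 25, 4, 14, 23, 26, 10]
arr[1]=25 > 10: no swap
arr[2]=4 <= 10: swap with position 1, array becomes [2, 4, 25, 14, 23, 26, 10]
arr[3]=14 > 10: no swap
arr[4]=23 > 10: no swap
arr[5]=26 > 10: no swap

Place pivot at position 2: [2, 4, 10, 14, 23, 26, 25]
Pivot position: 2

After partitioning with pivot 10, the array becomes [2, 4, 10, 14, 23, 26, 25]. The pivot is placed at index 2. All elements to the left of the pivot are <= 10, and all elements to the right are > 10.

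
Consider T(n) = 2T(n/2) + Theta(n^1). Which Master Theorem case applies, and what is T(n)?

Master Theorem for T(n) = 2T(n/2) + O(n^1):

a = 2, b = 2, c = 1
log_b(a) = log_2(2) = 1.0000

Case 2: c = 1 = log_2(2) = 1.0000
T(n) = O(n^1 log n) = O(n log n)

For T(n) = 2T(n/2) + O(n^1): log_2(2) = 1.0000. This is Case 2 of the Master Theorem (c = log_b(a), equal work at all levels), giving O(n log n).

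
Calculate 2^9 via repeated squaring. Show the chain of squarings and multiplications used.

Computing 2^9 by squaring (build up from 2^1; each line after the first costs one multiplication):

2^1 = 2
2^2 = (2^1)^2 = 2^2 = 4
2^4 = (2^2)^2 = 4^2 = 16
2^8 = (2^4)^2 = 16^2 = 256
2^9 = 2 * 2^8 = 2 * 256 = 512

Result: 512
Multiplications needed: 4 (4 lines after 2^1)

2^9 = 512. Using exponentiation by squaring, this requires 4 multiplications. The key idea: if the exponent is even, square the half-power; if odd, multiply by the base once.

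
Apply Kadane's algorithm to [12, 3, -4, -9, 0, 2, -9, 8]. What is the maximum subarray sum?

Using Kadane's algorithm on [12, 3, -4, -9, 0, 2, -9, 8]:

Scanning through the array:
Position 1 (value 3): max_ending_here = 15, max_so_far = 15
Position 2 (value -4): max_ending_here = 11, max_so_far = 15
Position 3 (value -9): max_ending_here = 2, max_so_far = 15
Position 4 (value 0): max_ending_here = 2, max_so_far = 15
Position 5 (value 2): max_ending_here = 4, max_so_far = 15
Position 6 (value -9): max_ending_here = -5, max_so_far = 15
Position 7 (value 8): max_ending_here = 8, max_so_far = 15

Maximum subarray: [12, 3]
Maximum sum: 15

The maximum subarray is [12, 3] with sum 15. This subarray runs from index 0 to index 1.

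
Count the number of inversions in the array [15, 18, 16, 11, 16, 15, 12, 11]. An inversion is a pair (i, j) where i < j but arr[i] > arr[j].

Finding inversions in [15, 18, 16, 11, 16, 15, 12, 11]:

(0, 3): arr[0]=15 > arr[3]=11
(0, 6): arr[0]=15 > arr[6]=12
(0, 7): arr[0]=15 > arr[7]=11
(1, 2): arr[1]=18 > arr[2]=16
(1, 3): arr[1]=18 > arr[3]=11
(1, 4): arr[1]=18 > arr[4]=16
(1, 5): arr[1]=18 > arr[5]=15
(1, 6): arr[1]=18 > arr[6]=12
(1, 7): arr[1]=18 > arr[7]=11
(2, 3): arr[2]=16 > arr[3]=11
(2, 5): arr[2]=16 > arr[5]=15
(2, 6): arr[2]=16 > arr[6]=12
(2, 7): arr[2]=16 > arr[7]=11
(4, 5): arr[4]=16 > arr[5]=15
(4, 6): arr[4]=16 > arr[6]=12
(4, 7): arr[4]=16 > arr[7]=11
(5, 6): arr[5]=15 > arr[6]=12
(5, 7): arr[5]=15 > arr[7]=11
(6, 7): arr[6]=12 > arr[7]=11

Total inversions: 19

The array has 19 inversion(s): (0,3), (0,6), (0,7), (1,2), (1,3), (1,4), (1,5), (1,6), (1,7), (2,3), (2,5), (2,6), (2,7), (4,5), (4,6), (4,7), (5,6), (5,7), (6,7). Each pair (i,j) satisfies i < j and arr[i] > arr[j].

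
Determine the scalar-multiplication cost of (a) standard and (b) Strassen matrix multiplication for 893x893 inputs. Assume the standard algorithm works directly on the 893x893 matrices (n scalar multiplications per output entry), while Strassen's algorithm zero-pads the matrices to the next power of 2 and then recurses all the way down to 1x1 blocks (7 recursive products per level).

Matrix multiplication for 893x893 matrices:

Strassen's algorithm requires power-of-2 dimensions. Pad 893x893 to 1024x1024 (next power of 2).

Standard algorithm: 893^3 = 712121957 multiplications
Strassen's algorithm: 7^(log2(1024)) = 7^10 = 282475249 multiplications
Savings: 712121957 - 282475249 = 429646708 multiplications

Standard: 712121957 multiplications (893^3). Strassen: 282475249 multiplications (7^10, after padding to 1024x1024). Strassen reduces 8 recursive multiplications to 7 at each level.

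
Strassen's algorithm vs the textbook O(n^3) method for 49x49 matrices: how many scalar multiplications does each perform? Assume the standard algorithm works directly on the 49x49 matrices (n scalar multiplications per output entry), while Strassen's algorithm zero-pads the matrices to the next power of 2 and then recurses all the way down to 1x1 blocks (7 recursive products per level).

Matrix multiplication for 49x49 matrices:

Strassen's algorithm requires power-of-2 dimensions. Pad 49x49 to 64x64 (next power of 2).

Standard algorithm: 49^3 = 117649 multiplications
Strassen's algorithm: 7^(log2(64)) = 7^6 = 117649 multiplications
Savings: 117649 - 117649 = 0 multiplications

Standard: 117649 multiplications (49^3). Strassen: 117649 multiplications (7^6, after padding to 64x64). Strassen reduces 8 recursive multiplications to 7 at each level.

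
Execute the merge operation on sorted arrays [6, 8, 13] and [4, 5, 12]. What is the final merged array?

Merging process:

Compare 6 vs 4: take 4 from right. Merged: [4]
Compare 6 vs 5: take 5 from right. Merged: [4, 5]
Compare 6 vs 12: take 6 from left. Merged: [4, 5, 6]
Compare 8 vs 12: take 8 from left. Merged: [4, 5, 6, 8]
Compare 13 vs 12: take 12 from right. Merged: [4, 5, 6, 8, 12]
Append remaining from left: [13]. Merged: [4, 5, 6, 8, 12, 13]

Final merged array: [4, 5, 6, 8, 12, 13]
Total comparisons: 5

The merged array is [4, 5, 6, 8, 12, 13], requiring 5 comparisons. The merge step runs in O(n) time where n is the total number of elements.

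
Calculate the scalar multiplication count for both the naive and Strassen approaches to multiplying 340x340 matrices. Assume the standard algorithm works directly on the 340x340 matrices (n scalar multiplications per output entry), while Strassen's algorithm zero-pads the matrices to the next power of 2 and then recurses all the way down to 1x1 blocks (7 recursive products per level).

Matrix multiplication for 340x340 matrices:

Strassen's algorithm requires power-of-2 dimensions. Pad 340x340 to 512x512 (next power of 2).

Standard algorithm: 340^3 = 39304000 multiplications
Strassen's algorithm: 7^(log2(512)) = 7^9 = 40353607 multiplications
Difference: 39304000 - 40353607 = -1049607 (Strassen uses MORE here due to padding overhead — for small or just-over-power-of-2 n, padding can outweigh the per-level savings)

Standard: 39304000 multiplications (340^3). Strassen: 40353607 multiplications (7^9, after padding to 512x512). Strassen reduces 8 recursive multiplications to 7 at each level.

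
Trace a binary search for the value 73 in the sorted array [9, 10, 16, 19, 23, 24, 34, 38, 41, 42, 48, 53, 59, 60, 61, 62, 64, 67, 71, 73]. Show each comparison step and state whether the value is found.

Binary search for 73 in [9, 10, 16, 19, 23, 24, 34, 38, 41, 42, 48, 53, 59, 60, 61, 62, 64, 67, 71, 73]:

lo=0, hi=19, mid=9, arr[mid]=42 -> 42 < 73, search right half
lo=10, hi=19, mid=14, arr[mid]=61 -> 61 < 73, search right half
lo=15, hi=19, mid=17, arr[mid]=67 -> 67 < 73, search right half
lo=18, hi=19, mid=18, arr[mid]=71 -> 71 < 73, search right half
lo=19, hi=19, mid=19, arr[mid]=73 -> Found target at index 19!

Binary search finds 73 at index 19 after 5 comparisons. The search repeatedly halves the search space by comparing with the middle element.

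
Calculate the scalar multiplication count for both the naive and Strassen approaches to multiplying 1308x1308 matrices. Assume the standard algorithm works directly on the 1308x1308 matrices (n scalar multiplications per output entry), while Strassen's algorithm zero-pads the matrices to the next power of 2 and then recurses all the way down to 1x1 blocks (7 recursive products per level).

Matrix multiplication for 1308x1308 matrices:

Strassen's algorithm requires power-of-2 dimensions. Pad 1308x1308 to 2048x2048 (next power of 2).

Standard algorithm: 1308^3 = 2237810112 multiplications
Strassen's algorithm: 7^(log2(2048)) = 7^11 = 1977326743 multiplications
Savings: 2237810112 - 1977326743 = 260483369 multiplications

Standard: 2237810112 multiplications (1308^3). Strassen: 1977326743 multiplications (7^11, after padding to 2048x2048). Strassen reduces 8 recursive multiplications to 7 at each level.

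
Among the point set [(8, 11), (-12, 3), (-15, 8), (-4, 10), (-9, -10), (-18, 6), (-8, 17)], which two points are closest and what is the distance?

Computing all pairwise distances among 7 points:

d((8, 11), (-12, 3)) = 21.5407
d((8, 11), (-15, 8)) = 23.1948
d((8, 11), (-4, 10)) = 12.0416
d((8, 11), (-9, -10)) = 27.0185
d((8, 11), (-18, 6)) = 26.4764
d((8, 11), (-8, 17)) = 17.088
d((-12, 3), (-15, 8)) = 5.831
d((-12, 3), (-4, 10)) = 10.6301
d((-12, 3), (-9, -10)) = 13.3417
d((-12, 3), (-18, 6)) = 6.7082
d((-12, 3), (-8, 17)) = 14.5602
d((-15, 8), (-4, 10)) = 11.1803
d((-15, 8), (-9, -10)) = 18.9737
d((-15, 8), (-18, 6)) = 3.6056 <-- minimum
d((-15, 8), (-8, 17)) = 11.4018
d((-4, 10), (-9, -10)) = 20.6155
d((-4, 10), (-18, 6)) = 14.5602
d((-4, 10), (-8, 17)) = 8.0623
d((-9, -10), (-18, 6)) = 18.3576
d((-9, -10), (-8, 17)) = 27.0185
d((-18, 6), (-8, 17)) = 14.8661

Closest pair: (-15, 8) and (-18, 6) with distance 3.6056

The closest pair is (-15, 8) and (-18, 6) with Euclidean distance 3.6056. For 7 points, brute-force pairwise comparison is shown above. For large n, the divide-and-conquer algorithm (sort by x, recurse on halves, check the dividing strip) achieves O(n log n).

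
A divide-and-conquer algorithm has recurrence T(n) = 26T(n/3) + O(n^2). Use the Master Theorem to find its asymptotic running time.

Master Theorem for T(n) = 26T(n/3) + O(n^2):

a = 26, b = 3, c = 2
log_b(a) = log_3(26) = 2.9656

Case 1: c = 2 < log_3(26) = 2.9656
T(n) = O(n^(log_3 26))

For T(n) = 26T(n/3) + O(n^2): log_3(26) = 2.9656. This is Case 1 of the Master Theorem (c < log_b(a), work dominated by leaves), giving O(n^(log_3 26)).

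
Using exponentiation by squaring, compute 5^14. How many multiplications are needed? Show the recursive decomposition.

Computing 5^14 by squaring (build up from 5^1; each line after the first costs one multiplication):

5^1 = 5
5^2 = (5^1)^2 = 5^2 = 25
5^3 = 5 * 5^2 = 5 * 25 = 125
5^6 = (5^3)^2 = 125^2 = 15625
5^7 = 5 * 5^6 = 5 * 15625 = 78125
5^14 = (5^7)^2 = 78125^2 = 6103515625

Result: 6103515625
Multiplications needed: 5 (5 lines after 5^1)

5^14 = 6103515625. Using exponentiation by squaring, this requires 5 multiplications. The key idea: if the exponent is even, square the half-power; if odd, multiply by the base once.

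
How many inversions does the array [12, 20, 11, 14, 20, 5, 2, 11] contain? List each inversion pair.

Finding inversions in [12, 20, 11, 14, 20, 5, 2, 11]:

(0, 2): arr[0]=12 > arr[2]=11
(0, 5): arr[0]=12 > arr[5]=5
(0, 6): arr[0]=12 > arr[6]=2
(0, 7): arr[0]=12 > arr[7]=11
(1, 2): arr[1]=20 > arr[2]=11
(1, 3): arr[1]=20 > arr[3]=14
(1, 5): arr[1]=20 > arr[5]=5
(1, 6): arr[1]=20 > arr[6]=2
(1, 7): arr[1]=20 > arr[7]=11
(2, 5): arr[2]=11 > arr[5]=5
(2, 6): arr[2]=11 > arr[6]=2
(3, 5): arr[3]=14 > arr[5]=5
(3, 6): arr[3]=14 > arr[6]=2
(3, 7): arr[3]=14 > arr[7]=11
(4, 5): arr[4]=20 > arr[5]=5
(4, 6): arr[4]=20 > arr[6]=2
(4, 7): arr[4]=20 > arr[7]=11
(5, 6): arr[5]=5 > arr[6]=2

Total inversions: 18

The array has 18 inversion(s): (0,2), (0,5), (0,6), (0,7), (1,2), (1,3), (1,5), (1,6), (1,7), (2,5), (2,6), (3,5), (3,6), (3,7), (4,5), (4,6), (4,7), (5,6). Each pair (i,j) satisfies i < j and arr[i] > arr[j].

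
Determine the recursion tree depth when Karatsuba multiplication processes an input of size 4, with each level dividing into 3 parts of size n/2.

For divide and conquer with division factor 2:

Problem sizes at each level:
Level 0: 4
Level 1: 2
Level 2: 1

The root is level 0 and the size-1 base case is level 2 (the tree spans levels 0 through 2, i.e. 3 levels counting the root), so the depth is the number of divisions: log_2(4) = 2

The recursion tree depth is log_2(4) = 2. At each level, the problem size is divided by 2, so it takes 2 divisions to reduce to a base case of size 1. The algorithm makes 3 recursive calls at each level.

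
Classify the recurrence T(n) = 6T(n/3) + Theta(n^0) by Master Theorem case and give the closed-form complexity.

Master Theorem for T(n) = 6T(n/3) + O(n^0):

a = 6, b = 3, c = 0
log_b(a) = log_3(6) = 1.6309

Case 1: c = 0 < log_3(6) = 1.6309
T(n) = O(n^(log_3 6))

For T(n) = 6T(n/3) + O(n^0): log_3(6) = 1.6309. This is Case 1 of the Master Theorem (c < log_b(a), work dominated by leaves), giving O(n^(log_3 6)).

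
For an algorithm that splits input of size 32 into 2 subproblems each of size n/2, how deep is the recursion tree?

For divide and conquer with division factor 2:

Problem sizes at each level:
Level 0: 32
Level 1: 16
Level 2: 8
Level 3: 4
Level 4: 2
Level 5: 1

The root is level 0 and the size-1 base case is level 5 (the tree spans levels 0 through 5, i.e. 6 levels counting the root), so the depth is the number of divisions: log_2(32) = 5

The recursion tree depth is log_2(32) = 5. At each level, the problem size is divided by 2, so it takes 5 divisions to reduce to a base case of size 1. The algorithm makes 2 recursive calls at each level.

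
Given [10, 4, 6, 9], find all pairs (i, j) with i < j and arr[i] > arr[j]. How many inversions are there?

Finding inversions in [10, 4, 6, 9]:

(0, 1): arr[0]=10 > arr[1]=4
(0, 2): arr[0]=10 > arr[2]=6
(0, 3): arr[0]=10 > arr[3]=9

Total inversions: 3

The array has 3 inversion(s): (0,1), (0,2), (0,3). Each pair (i,j) satisfies i < j and arr[i] > arr[j].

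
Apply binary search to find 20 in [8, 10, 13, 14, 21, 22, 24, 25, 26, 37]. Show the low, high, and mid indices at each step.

Binary search for 20 in [8, 10, 13, 14, 21, 22, 24, 25, 26, 37]:

lo=0, hi=9, mid=4, arr[mid]=21 -> 21 > 20, search left half
lo=0, hi=3, mid=1, arr[mid]=10 -> 10 < 20, search right half
lo=2, hi=3, mid=2, arr[mid]=13 -> 13 < 20, search right half
lo=3, hi=3, mid=3, arr[mid]=14 -> 14 < 20, search right half
lo=4 > hi=3, target 20 not found

Binary search determines that 20 is not in the array after 4 comparisons. The search space was exhausted without finding the target.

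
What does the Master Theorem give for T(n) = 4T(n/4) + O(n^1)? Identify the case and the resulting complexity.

Master Theorem for T(n) = 4T(n/4) + O(n^1):

a = 4, b = 4, c = 1
log_b(a) = log_4(4) = 1.0000

Case 2: c = 1 = log_4(4) = 1.0000
T(n) = O(n^1 log n) = O(n log n)

For T(n) = 4T(n/4) + O(n^1): log_4(4) = 1.0000. This is Case 2 of the Master Theorem (c = log_b(a), equal work at all levels), giving O(n log n).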